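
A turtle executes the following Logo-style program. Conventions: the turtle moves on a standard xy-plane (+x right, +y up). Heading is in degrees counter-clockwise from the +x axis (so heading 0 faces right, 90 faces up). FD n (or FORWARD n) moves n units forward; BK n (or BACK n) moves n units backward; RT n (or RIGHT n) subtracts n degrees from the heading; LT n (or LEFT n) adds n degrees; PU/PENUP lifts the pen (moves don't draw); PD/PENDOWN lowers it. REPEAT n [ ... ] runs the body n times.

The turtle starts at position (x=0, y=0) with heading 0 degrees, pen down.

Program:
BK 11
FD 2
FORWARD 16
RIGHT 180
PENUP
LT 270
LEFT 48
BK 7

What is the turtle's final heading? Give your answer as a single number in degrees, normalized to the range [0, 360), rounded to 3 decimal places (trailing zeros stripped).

Executing turtle program step by step:
Start: pos=(0,0), heading=0, pen down
BK 11: (0,0) -> (-11,0) [heading=0, draw]
FD 2: (-11,0) -> (-9,0) [heading=0, draw]
FD 16: (-9,0) -> (7,0) [heading=0, draw]
RT 180: heading 0 -> 180
PU: pen up
LT 270: heading 180 -> 90
LT 48: heading 90 -> 138
BK 7: (7,0) -> (12.202,-4.684) [heading=138, move]
Final: pos=(12.202,-4.684), heading=138, 3 segment(s) drawn

Answer: 138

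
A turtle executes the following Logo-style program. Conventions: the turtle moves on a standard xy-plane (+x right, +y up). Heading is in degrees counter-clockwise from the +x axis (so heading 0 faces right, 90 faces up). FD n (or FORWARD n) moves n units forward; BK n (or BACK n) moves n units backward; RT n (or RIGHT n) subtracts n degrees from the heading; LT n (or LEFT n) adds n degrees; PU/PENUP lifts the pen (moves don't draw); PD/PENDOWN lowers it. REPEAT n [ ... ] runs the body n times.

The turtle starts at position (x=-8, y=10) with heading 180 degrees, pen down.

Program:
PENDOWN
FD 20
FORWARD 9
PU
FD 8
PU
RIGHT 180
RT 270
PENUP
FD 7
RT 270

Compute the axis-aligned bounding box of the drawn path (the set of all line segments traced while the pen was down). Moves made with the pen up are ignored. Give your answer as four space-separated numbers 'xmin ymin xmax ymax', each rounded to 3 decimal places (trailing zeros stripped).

Executing turtle program step by step:
Start: pos=(-8,10), heading=180, pen down
PD: pen down
FD 20: (-8,10) -> (-28,10) [heading=180, draw]
FD 9: (-28,10) -> (-37,10) [heading=180, draw]
PU: pen up
FD 8: (-37,10) -> (-45,10) [heading=180, move]
PU: pen up
RT 180: heading 180 -> 0
RT 270: heading 0 -> 90
PU: pen up
FD 7: (-45,10) -> (-45,17) [heading=90, move]
RT 270: heading 90 -> 180
Final: pos=(-45,17), heading=180, 2 segment(s) drawn

Segment endpoints: x in {-37, -28, -8}, y in {10, 10, 10}
xmin=-37, ymin=10, xmax=-8, ymax=10

Answer: -37 10 -8 10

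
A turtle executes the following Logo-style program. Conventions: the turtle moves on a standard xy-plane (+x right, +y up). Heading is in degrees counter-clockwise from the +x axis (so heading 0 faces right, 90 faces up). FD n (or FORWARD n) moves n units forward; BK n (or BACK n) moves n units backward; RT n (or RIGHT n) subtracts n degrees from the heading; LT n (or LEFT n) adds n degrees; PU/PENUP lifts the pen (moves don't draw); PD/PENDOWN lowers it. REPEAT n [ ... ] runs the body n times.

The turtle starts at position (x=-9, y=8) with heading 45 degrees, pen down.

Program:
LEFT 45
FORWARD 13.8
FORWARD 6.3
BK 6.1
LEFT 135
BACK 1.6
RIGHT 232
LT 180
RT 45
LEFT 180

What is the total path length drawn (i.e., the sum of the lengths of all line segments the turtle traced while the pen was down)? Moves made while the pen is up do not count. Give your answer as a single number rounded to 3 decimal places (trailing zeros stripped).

Answer: 27.8

Derivation:
Executing turtle program step by step:
Start: pos=(-9,8), heading=45, pen down
LT 45: heading 45 -> 90
FD 13.8: (-9,8) -> (-9,21.8) [heading=90, draw]
FD 6.3: (-9,21.8) -> (-9,28.1) [heading=90, draw]
BK 6.1: (-9,28.1) -> (-9,22) [heading=90, draw]
LT 135: heading 90 -> 225
BK 1.6: (-9,22) -> (-7.869,23.131) [heading=225, draw]
RT 232: heading 225 -> 353
LT 180: heading 353 -> 173
RT 45: heading 173 -> 128
LT 180: heading 128 -> 308
Final: pos=(-7.869,23.131), heading=308, 4 segment(s) drawn

Segment lengths:
  seg 1: (-9,8) -> (-9,21.8), length = 13.8
  seg 2: (-9,21.8) -> (-9,28.1), length = 6.3
  seg 3: (-9,28.1) -> (-9,22), length = 6.1
  seg 4: (-9,22) -> (-7.869,23.131), length = 1.6
Total = 27.8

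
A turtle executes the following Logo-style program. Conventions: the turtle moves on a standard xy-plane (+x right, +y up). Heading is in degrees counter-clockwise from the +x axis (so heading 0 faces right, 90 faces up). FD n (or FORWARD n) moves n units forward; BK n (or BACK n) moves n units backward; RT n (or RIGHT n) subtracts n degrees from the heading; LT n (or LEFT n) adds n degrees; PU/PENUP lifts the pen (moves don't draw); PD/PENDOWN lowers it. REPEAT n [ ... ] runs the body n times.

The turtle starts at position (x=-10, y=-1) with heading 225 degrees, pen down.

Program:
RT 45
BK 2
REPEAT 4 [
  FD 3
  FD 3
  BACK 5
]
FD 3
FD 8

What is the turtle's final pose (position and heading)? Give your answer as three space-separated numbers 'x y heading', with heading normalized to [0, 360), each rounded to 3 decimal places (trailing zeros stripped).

Executing turtle program step by step:
Start: pos=(-10,-1), heading=225, pen down
RT 45: heading 225 -> 180
BK 2: (-10,-1) -> (-8,-1) [heading=180, draw]
REPEAT 4 [
  -- iteration 1/4 --
  FD 3: (-8,-1) -> (-11,-1) [heading=180, draw]
  FD 3: (-11,-1) -> (-14,-1) [heading=180, draw]
  BK 5: (-14,-1) -> (-9,-1) [heading=180, draw]
  -- iteration 2/4 --
  FD 3: (-9,-1) -> (-12,-1) [heading=180, draw]
  FD 3: (-12,-1) -> (-15,-1) [heading=180, draw]
  BK 5: (-15,-1) -> (-10,-1) [heading=180, draw]
  -- iteration 3/4 --
  FD 3: (-10,-1) -> (-13,-1) [heading=180, draw]
  FD 3: (-13,-1) -> (-16,-1) [heading=180, draw]
  BK 5: (-16,-1) -> (-11,-1) [heading=180, draw]
  -- iteration 4/4 --
  FD 3: (-11,-1) -> (-14,-1) [heading=180, draw]
  FD 3: (-14,-1) -> (-17,-1) [heading=180, draw]
  BK 5: (-17,-1) -> (-12,-1) [heading=180, draw]
]
FD 3: (-12,-1) -> (-15,-1) [heading=180, draw]
FD 8: (-15,-1) -> (-23,-1) [heading=180, draw]
Final: pos=(-23,-1), heading=180, 15 segment(s) drawn

Answer: -23 -1 180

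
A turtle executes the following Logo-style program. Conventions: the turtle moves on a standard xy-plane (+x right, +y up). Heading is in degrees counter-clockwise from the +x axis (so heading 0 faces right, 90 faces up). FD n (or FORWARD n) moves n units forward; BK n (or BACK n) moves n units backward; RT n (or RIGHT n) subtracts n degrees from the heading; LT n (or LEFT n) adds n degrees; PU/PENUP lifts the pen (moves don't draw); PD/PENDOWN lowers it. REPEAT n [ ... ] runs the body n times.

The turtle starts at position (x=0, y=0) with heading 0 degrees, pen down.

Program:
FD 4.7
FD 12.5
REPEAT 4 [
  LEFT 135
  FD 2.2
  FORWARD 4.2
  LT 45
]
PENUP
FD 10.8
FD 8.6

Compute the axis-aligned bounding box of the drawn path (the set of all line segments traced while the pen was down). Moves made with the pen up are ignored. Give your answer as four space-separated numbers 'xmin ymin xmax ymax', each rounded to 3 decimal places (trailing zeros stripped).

Answer: 0 0 17.2 4.525

Derivation:
Executing turtle program step by step:
Start: pos=(0,0), heading=0, pen down
FD 4.7: (0,0) -> (4.7,0) [heading=0, draw]
FD 12.5: (4.7,0) -> (17.2,0) [heading=0, draw]
REPEAT 4 [
  -- iteration 1/4 --
  LT 135: heading 0 -> 135
  FD 2.2: (17.2,0) -> (15.644,1.556) [heading=135, draw]
  FD 4.2: (15.644,1.556) -> (12.675,4.525) [heading=135, draw]
  LT 45: heading 135 -> 180
  -- iteration 2/4 --
  LT 135: heading 180 -> 315
  FD 2.2: (12.675,4.525) -> (14.23,2.97) [heading=315, draw]
  FD 4.2: (14.23,2.97) -> (17.2,0) [heading=315, draw]
  LT 45: heading 315 -> 0
  -- iteration 3/4 --
  LT 135: heading 0 -> 135
  FD 2.2: (17.2,0) -> (15.644,1.556) [heading=135, draw]
  FD 4.2: (15.644,1.556) -> (12.675,4.525) [heading=135, draw]
  LT 45: heading 135 -> 180
  -- iteration 4/4 --
  LT 135: heading 180 -> 315
  FD 2.2: (12.675,4.525) -> (14.23,2.97) [heading=315, draw]
  FD 4.2: (14.23,2.97) -> (17.2,0) [heading=315, draw]
  LT 45: heading 315 -> 0
]
PU: pen up
FD 10.8: (17.2,0) -> (28,0) [heading=0, move]
FD 8.6: (28,0) -> (36.6,0) [heading=0, move]
Final: pos=(36.6,0), heading=0, 10 segment(s) drawn

Segment endpoints: x in {0, 4.7, 12.675, 12.675, 14.23, 14.23, 15.644, 17.2}, y in {0, 0, 0, 1.556, 1.556, 2.97, 2.97, 4.525, 4.525}
xmin=0, ymin=0, xmax=17.2, ymax=4.525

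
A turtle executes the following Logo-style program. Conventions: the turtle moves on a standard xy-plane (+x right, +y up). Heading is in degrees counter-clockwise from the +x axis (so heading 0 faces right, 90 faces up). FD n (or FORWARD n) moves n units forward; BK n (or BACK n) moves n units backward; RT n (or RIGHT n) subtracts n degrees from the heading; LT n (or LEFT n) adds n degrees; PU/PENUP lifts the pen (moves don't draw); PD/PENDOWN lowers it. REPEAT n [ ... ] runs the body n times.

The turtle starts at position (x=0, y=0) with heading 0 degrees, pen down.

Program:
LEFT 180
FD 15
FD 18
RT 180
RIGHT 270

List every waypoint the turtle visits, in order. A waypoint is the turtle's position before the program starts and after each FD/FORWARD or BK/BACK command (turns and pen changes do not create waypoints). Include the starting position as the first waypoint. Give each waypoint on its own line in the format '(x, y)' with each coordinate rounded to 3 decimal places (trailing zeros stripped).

Executing turtle program step by step:
Start: pos=(0,0), heading=0, pen down
LT 180: heading 0 -> 180
FD 15: (0,0) -> (-15,0) [heading=180, draw]
FD 18: (-15,0) -> (-33,0) [heading=180, draw]
RT 180: heading 180 -> 0
RT 270: heading 0 -> 90
Final: pos=(-33,0), heading=90, 2 segment(s) drawn
Waypoints (3 total):
(0, 0)
(-15, 0)
(-33, 0)

Answer: (0, 0)
(-15, 0)
(-33, 0)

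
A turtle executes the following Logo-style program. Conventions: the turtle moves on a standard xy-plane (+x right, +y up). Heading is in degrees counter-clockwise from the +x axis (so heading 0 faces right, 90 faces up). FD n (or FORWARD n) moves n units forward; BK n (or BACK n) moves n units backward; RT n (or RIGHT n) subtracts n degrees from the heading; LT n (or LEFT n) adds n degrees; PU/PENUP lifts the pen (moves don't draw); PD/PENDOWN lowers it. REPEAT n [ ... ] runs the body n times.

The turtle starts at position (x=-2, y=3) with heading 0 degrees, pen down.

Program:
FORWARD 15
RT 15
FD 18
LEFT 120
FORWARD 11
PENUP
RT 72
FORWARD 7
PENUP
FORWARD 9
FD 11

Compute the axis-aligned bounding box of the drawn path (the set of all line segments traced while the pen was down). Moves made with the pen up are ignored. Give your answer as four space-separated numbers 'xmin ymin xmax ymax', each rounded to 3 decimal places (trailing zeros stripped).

Answer: -2 -1.659 30.387 8.966

Derivation:
Executing turtle program step by step:
Start: pos=(-2,3), heading=0, pen down
FD 15: (-2,3) -> (13,3) [heading=0, draw]
RT 15: heading 0 -> 345
FD 18: (13,3) -> (30.387,-1.659) [heading=345, draw]
LT 120: heading 345 -> 105
FD 11: (30.387,-1.659) -> (27.54,8.966) [heading=105, draw]
PU: pen up
RT 72: heading 105 -> 33
FD 7: (27.54,8.966) -> (33.41,12.779) [heading=33, move]
PU: pen up
FD 9: (33.41,12.779) -> (40.958,17.681) [heading=33, move]
FD 11: (40.958,17.681) -> (50.184,23.672) [heading=33, move]
Final: pos=(50.184,23.672), heading=33, 3 segment(s) drawn

Segment endpoints: x in {-2, 13, 27.54, 30.387}, y in {-1.659, 3, 8.966}
xmin=-2, ymin=-1.659, xmax=30.387, ymax=8.966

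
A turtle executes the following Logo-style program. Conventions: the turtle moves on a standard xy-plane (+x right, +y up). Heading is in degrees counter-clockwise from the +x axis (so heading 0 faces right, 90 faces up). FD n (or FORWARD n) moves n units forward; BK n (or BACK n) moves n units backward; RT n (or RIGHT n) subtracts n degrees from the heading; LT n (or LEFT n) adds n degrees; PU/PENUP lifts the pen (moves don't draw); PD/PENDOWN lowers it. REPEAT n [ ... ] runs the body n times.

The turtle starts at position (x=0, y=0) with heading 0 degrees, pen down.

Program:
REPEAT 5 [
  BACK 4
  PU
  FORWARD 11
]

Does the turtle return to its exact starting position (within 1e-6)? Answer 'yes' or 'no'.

Executing turtle program step by step:
Start: pos=(0,0), heading=0, pen down
REPEAT 5 [
  -- iteration 1/5 --
  BK 4: (0,0) -> (-4,0) [heading=0, draw]
  PU: pen up
  FD 11: (-4,0) -> (7,0) [heading=0, move]
  -- iteration 2/5 --
  BK 4: (7,0) -> (3,0) [heading=0, move]
  PU: pen up
  FD 11: (3,0) -> (14,0) [heading=0, move]
  -- iteration 3/5 --
  BK 4: (14,0) -> (10,0) [heading=0, move]
  PU: pen up
  FD 11: (10,0) -> (21,0) [heading=0, move]
  -- iteration 4/5 --
  BK 4: (21,0) -> (17,0) [heading=0, move]
  PU: pen up
  FD 11: (17,0) -> (28,0) [heading=0, move]
  -- iteration 5/5 --
  BK 4: (28,0) -> (24,0) [heading=0, move]
  PU: pen up
  FD 11: (24,0) -> (35,0) [heading=0, move]
]
Final: pos=(35,0), heading=0, 1 segment(s) drawn

Start position: (0, 0)
Final position: (35, 0)
Distance = 35; >= 1e-6 -> NOT closed

Answer: no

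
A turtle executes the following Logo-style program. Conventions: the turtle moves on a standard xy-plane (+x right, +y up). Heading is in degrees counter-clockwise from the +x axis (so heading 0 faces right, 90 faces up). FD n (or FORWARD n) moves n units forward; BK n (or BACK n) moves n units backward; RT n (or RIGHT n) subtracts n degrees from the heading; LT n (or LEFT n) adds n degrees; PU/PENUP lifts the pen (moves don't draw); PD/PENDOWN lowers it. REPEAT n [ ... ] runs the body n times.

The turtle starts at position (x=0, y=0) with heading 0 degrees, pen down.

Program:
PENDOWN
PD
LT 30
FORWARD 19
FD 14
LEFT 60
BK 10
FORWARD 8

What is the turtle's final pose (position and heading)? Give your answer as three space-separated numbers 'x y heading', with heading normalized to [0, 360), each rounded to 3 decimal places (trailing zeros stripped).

Executing turtle program step by step:
Start: pos=(0,0), heading=0, pen down
PD: pen down
PD: pen down
LT 30: heading 0 -> 30
FD 19: (0,0) -> (16.454,9.5) [heading=30, draw]
FD 14: (16.454,9.5) -> (28.579,16.5) [heading=30, draw]
LT 60: heading 30 -> 90
BK 10: (28.579,16.5) -> (28.579,6.5) [heading=90, draw]
FD 8: (28.579,6.5) -> (28.579,14.5) [heading=90, draw]
Final: pos=(28.579,14.5), heading=90, 4 segment(s) drawn

Answer: 28.579 14.5 90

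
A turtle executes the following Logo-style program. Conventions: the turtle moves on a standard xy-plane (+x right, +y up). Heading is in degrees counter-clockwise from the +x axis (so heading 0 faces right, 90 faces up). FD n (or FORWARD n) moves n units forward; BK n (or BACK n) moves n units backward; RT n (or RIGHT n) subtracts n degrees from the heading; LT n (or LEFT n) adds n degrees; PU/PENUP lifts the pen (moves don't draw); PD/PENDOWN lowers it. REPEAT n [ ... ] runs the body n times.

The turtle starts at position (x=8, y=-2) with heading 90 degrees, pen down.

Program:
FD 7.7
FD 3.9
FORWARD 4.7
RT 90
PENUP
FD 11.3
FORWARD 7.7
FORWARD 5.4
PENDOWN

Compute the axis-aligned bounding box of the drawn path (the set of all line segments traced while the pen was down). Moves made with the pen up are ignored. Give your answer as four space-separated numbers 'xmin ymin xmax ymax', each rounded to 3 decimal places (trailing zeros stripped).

Answer: 8 -2 8 14.3

Derivation:
Executing turtle program step by step:
Start: pos=(8,-2), heading=90, pen down
FD 7.7: (8,-2) -> (8,5.7) [heading=90, draw]
FD 3.9: (8,5.7) -> (8,9.6) [heading=90, draw]
FD 4.7: (8,9.6) -> (8,14.3) [heading=90, draw]
RT 90: heading 90 -> 0
PU: pen up
FD 11.3: (8,14.3) -> (19.3,14.3) [heading=0, move]
FD 7.7: (19.3,14.3) -> (27,14.3) [heading=0, move]
FD 5.4: (27,14.3) -> (32.4,14.3) [heading=0, move]
PD: pen down
Final: pos=(32.4,14.3), heading=0, 3 segment(s) drawn

Segment endpoints: x in {8}, y in {-2, 5.7, 9.6, 14.3}
xmin=8, ymin=-2, xmax=8, ymax=14.3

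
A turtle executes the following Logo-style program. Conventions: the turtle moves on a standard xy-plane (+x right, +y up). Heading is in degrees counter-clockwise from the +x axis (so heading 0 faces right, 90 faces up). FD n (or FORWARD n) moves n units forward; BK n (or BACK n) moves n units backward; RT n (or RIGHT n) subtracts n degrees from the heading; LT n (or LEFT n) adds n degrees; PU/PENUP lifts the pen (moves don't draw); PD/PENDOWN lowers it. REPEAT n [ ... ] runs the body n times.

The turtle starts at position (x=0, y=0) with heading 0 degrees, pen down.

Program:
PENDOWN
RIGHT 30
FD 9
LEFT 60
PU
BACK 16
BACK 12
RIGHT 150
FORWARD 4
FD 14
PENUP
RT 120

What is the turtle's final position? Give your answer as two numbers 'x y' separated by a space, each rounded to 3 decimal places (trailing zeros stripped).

Executing turtle program step by step:
Start: pos=(0,0), heading=0, pen down
PD: pen down
RT 30: heading 0 -> 330
FD 9: (0,0) -> (7.794,-4.5) [heading=330, draw]
LT 60: heading 330 -> 30
PU: pen up
BK 16: (7.794,-4.5) -> (-6.062,-12.5) [heading=30, move]
BK 12: (-6.062,-12.5) -> (-16.454,-18.5) [heading=30, move]
RT 150: heading 30 -> 240
FD 4: (-16.454,-18.5) -> (-18.454,-21.964) [heading=240, move]
FD 14: (-18.454,-21.964) -> (-25.454,-34.088) [heading=240, move]
PU: pen up
RT 120: heading 240 -> 120
Final: pos=(-25.454,-34.088), heading=120, 1 segment(s) drawn

Answer: -25.454 -34.088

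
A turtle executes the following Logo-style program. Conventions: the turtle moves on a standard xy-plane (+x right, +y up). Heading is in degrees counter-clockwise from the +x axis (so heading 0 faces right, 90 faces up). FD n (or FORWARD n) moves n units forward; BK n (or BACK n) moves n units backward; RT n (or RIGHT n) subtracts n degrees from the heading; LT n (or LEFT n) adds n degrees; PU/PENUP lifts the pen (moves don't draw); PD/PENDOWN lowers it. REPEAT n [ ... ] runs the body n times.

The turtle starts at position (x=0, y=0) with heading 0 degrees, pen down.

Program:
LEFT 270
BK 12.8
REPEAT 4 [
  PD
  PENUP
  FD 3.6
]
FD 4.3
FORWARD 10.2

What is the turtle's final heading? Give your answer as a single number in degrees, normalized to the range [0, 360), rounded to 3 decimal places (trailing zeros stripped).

Executing turtle program step by step:
Start: pos=(0,0), heading=0, pen down
LT 270: heading 0 -> 270
BK 12.8: (0,0) -> (0,12.8) [heading=270, draw]
REPEAT 4 [
  -- iteration 1/4 --
  PD: pen down
  PU: pen up
  FD 3.6: (0,12.8) -> (0,9.2) [heading=270, move]
  -- iteration 2/4 --
  PD: pen down
  PU: pen up
  FD 3.6: (0,9.2) -> (0,5.6) [heading=270, move]
  -- iteration 3/4 --
  PD: pen down
  PU: pen up
  FD 3.6: (0,5.6) -> (0,2) [heading=270, move]
  -- iteration 4/4 --
  PD: pen down
  PU: pen up
  FD 3.6: (0,2) -> (0,-1.6) [heading=270, move]
]
FD 4.3: (0,-1.6) -> (0,-5.9) [heading=270, move]
FD 10.2: (0,-5.9) -> (0,-16.1) [heading=270, move]
Final: pos=(0,-16.1), heading=270, 1 segment(s) drawn

Answer: 270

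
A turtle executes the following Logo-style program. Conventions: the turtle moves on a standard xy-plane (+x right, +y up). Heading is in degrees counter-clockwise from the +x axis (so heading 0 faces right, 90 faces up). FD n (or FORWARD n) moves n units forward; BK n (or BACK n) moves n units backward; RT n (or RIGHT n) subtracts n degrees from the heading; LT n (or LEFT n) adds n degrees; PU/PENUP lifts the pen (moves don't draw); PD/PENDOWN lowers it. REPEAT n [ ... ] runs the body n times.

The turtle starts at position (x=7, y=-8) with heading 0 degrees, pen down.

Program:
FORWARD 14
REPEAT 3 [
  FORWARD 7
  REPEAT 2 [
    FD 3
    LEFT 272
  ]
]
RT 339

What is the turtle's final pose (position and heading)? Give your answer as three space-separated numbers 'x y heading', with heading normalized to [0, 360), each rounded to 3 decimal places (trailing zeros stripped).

Executing turtle program step by step:
Start: pos=(7,-8), heading=0, pen down
FD 14: (7,-8) -> (21,-8) [heading=0, draw]
REPEAT 3 [
  -- iteration 1/3 --
  FD 7: (21,-8) -> (28,-8) [heading=0, draw]
  REPEAT 2 [
    -- iteration 1/2 --
    FD 3: (28,-8) -> (31,-8) [heading=0, draw]
    LT 272: heading 0 -> 272
    -- iteration 2/2 --
    FD 3: (31,-8) -> (31.105,-10.998) [heading=272, draw]
    LT 272: heading 272 -> 184
  ]
  -- iteration 2/3 --
  FD 7: (31.105,-10.998) -> (24.122,-11.486) [heading=184, draw]
  REPEAT 2 [
    -- iteration 1/2 --
    FD 3: (24.122,-11.486) -> (21.129,-11.696) [heading=184, draw]
    LT 272: heading 184 -> 96
    -- iteration 2/2 --
    FD 3: (21.129,-11.696) -> (20.815,-8.712) [heading=96, draw]
    LT 272: heading 96 -> 8
  ]
  -- iteration 3/3 --
  FD 7: (20.815,-8.712) -> (27.747,-7.738) [heading=8, draw]
  REPEAT 2 [
    -- iteration 1/2 --
    FD 3: (27.747,-7.738) -> (30.718,-7.32) [heading=8, draw]
    LT 272: heading 8 -> 280
    -- iteration 2/2 --
    FD 3: (30.718,-7.32) -> (31.239,-10.275) [heading=280, draw]
    LT 272: heading 280 -> 192
  ]
]
RT 339: heading 192 -> 213
Final: pos=(31.239,-10.275), heading=213, 10 segment(s) drawn

Answer: 31.239 -10.275 213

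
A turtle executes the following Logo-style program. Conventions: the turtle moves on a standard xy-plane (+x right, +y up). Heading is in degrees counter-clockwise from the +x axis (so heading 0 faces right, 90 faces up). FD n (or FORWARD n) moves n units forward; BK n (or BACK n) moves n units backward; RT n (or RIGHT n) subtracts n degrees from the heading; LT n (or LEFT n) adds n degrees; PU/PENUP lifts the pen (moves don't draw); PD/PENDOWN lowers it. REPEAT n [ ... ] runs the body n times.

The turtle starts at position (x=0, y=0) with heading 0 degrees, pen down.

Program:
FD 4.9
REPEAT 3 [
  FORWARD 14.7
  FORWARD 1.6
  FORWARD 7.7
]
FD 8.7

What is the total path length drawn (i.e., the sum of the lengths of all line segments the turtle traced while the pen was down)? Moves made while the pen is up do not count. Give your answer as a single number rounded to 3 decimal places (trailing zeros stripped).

Executing turtle program step by step:
Start: pos=(0,0), heading=0, pen down
FD 4.9: (0,0) -> (4.9,0) [heading=0, draw]
REPEAT 3 [
  -- iteration 1/3 --
  FD 14.7: (4.9,0) -> (19.6,0) [heading=0, draw]
  FD 1.6: (19.6,0) -> (21.2,0) [heading=0, draw]
  FD 7.7: (21.2,0) -> (28.9,0) [heading=0, draw]
  -- iteration 2/3 --
  FD 14.7: (28.9,0) -> (43.6,0) [heading=0, draw]
  FD 1.6: (43.6,0) -> (45.2,0) [heading=0, draw]
  FD 7.7: (45.2,0) -> (52.9,0) [heading=0, draw]
  -- iteration 3/3 --
  FD 14.7: (52.9,0) -> (67.6,0) [heading=0, draw]
  FD 1.6: (67.6,0) -> (69.2,0) [heading=0, draw]
  FD 7.7: (69.2,0) -> (76.9,0) [heading=0, draw]
]
FD 8.7: (76.9,0) -> (85.6,0) [heading=0, draw]
Final: pos=(85.6,0), heading=0, 11 segment(s) drawn

Segment lengths:
  seg 1: (0,0) -> (4.9,0), length = 4.9
  seg 2: (4.9,0) -> (19.6,0), length = 14.7
  seg 3: (19.6,0) -> (21.2,0), length = 1.6
  seg 4: (21.2,0) -> (28.9,0), length = 7.7
  seg 5: (28.9,0) -> (43.6,0), length = 14.7
  seg 6: (43.6,0) -> (45.2,0), length = 1.6
  seg 7: (45.2,0) -> (52.9,0), length = 7.7
  seg 8: (52.9,0) -> (67.6,0), length = 14.7
  seg 9: (67.6,0) -> (69.2,0), length = 1.6
  seg 10: (69.2,0) -> (76.9,0), length = 7.7
  seg 11: (76.9,0) -> (85.6,0), length = 8.7
Total = 85.6

Answer: 85.6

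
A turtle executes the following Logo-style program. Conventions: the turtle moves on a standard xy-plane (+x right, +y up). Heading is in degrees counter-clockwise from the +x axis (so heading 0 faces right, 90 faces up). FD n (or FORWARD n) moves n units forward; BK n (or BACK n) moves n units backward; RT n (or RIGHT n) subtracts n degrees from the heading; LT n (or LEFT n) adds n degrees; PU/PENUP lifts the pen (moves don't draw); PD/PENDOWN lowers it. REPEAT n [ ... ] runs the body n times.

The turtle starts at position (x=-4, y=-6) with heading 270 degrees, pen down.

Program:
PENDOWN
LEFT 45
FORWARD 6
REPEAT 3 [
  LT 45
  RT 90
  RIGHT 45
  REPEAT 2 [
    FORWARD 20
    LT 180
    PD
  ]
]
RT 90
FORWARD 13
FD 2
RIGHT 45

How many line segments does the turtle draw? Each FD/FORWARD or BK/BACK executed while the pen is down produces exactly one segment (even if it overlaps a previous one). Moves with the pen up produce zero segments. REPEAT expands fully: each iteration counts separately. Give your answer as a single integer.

Executing turtle program step by step:
Start: pos=(-4,-6), heading=270, pen down
PD: pen down
LT 45: heading 270 -> 315
FD 6: (-4,-6) -> (0.243,-10.243) [heading=315, draw]
REPEAT 3 [
  -- iteration 1/3 --
  LT 45: heading 315 -> 0
  RT 90: heading 0 -> 270
  RT 45: heading 270 -> 225
  REPEAT 2 [
    -- iteration 1/2 --
    FD 20: (0.243,-10.243) -> (-13.899,-24.385) [heading=225, draw]
    LT 180: heading 225 -> 45
    PD: pen down
    -- iteration 2/2 --
    FD 20: (-13.899,-24.385) -> (0.243,-10.243) [heading=45, draw]
    LT 180: heading 45 -> 225
    PD: pen down
  ]
  -- iteration 2/3 --
  LT 45: heading 225 -> 270
  RT 90: heading 270 -> 180
  RT 45: heading 180 -> 135
  REPEAT 2 [
    -- iteration 1/2 --
    FD 20: (0.243,-10.243) -> (-13.899,3.899) [heading=135, draw]
    LT 180: heading 135 -> 315
    PD: pen down
    -- iteration 2/2 --
    FD 20: (-13.899,3.899) -> (0.243,-10.243) [heading=315, draw]
    LT 180: heading 315 -> 135
    PD: pen down
  ]
  -- iteration 3/3 --
  LT 45: heading 135 -> 180
  RT 90: heading 180 -> 90
  RT 45: heading 90 -> 45
  REPEAT 2 [
    -- iteration 1/2 --
    FD 20: (0.243,-10.243) -> (14.385,3.899) [heading=45, draw]
    LT 180: heading 45 -> 225
    PD: pen down
    -- iteration 2/2 --
    FD 20: (14.385,3.899) -> (0.243,-10.243) [heading=225, draw]
    LT 180: heading 225 -> 45
    PD: pen down
  ]
]
RT 90: heading 45 -> 315
FD 13: (0.243,-10.243) -> (9.435,-19.435) [heading=315, draw]
FD 2: (9.435,-19.435) -> (10.849,-20.849) [heading=315, draw]
RT 45: heading 315 -> 270
Final: pos=(10.849,-20.849), heading=270, 9 segment(s) drawn
Segments drawn: 9

Answer: 9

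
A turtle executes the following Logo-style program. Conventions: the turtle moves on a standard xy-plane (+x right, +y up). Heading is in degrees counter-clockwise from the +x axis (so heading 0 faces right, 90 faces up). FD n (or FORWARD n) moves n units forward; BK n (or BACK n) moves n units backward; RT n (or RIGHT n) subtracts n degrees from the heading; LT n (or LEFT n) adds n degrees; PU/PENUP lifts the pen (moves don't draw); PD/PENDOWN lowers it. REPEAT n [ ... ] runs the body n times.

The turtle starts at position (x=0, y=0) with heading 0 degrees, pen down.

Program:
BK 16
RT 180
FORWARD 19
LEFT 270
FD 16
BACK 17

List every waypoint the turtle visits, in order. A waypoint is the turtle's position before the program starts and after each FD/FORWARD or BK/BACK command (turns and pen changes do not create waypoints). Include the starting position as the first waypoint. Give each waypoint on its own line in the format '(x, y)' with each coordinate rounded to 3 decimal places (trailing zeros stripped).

Executing turtle program step by step:
Start: pos=(0,0), heading=0, pen down
BK 16: (0,0) -> (-16,0) [heading=0, draw]
RT 180: heading 0 -> 180
FD 19: (-16,0) -> (-35,0) [heading=180, draw]
LT 270: heading 180 -> 90
FD 16: (-35,0) -> (-35,16) [heading=90, draw]
BK 17: (-35,16) -> (-35,-1) [heading=90, draw]
Final: pos=(-35,-1), heading=90, 4 segment(s) drawn
Waypoints (5 total):
(0, 0)
(-16, 0)
(-35, 0)
(-35, 16)
(-35, -1)

Answer: (0, 0)
(-16, 0)
(-35, 0)
(-35, 16)
(-35, -1)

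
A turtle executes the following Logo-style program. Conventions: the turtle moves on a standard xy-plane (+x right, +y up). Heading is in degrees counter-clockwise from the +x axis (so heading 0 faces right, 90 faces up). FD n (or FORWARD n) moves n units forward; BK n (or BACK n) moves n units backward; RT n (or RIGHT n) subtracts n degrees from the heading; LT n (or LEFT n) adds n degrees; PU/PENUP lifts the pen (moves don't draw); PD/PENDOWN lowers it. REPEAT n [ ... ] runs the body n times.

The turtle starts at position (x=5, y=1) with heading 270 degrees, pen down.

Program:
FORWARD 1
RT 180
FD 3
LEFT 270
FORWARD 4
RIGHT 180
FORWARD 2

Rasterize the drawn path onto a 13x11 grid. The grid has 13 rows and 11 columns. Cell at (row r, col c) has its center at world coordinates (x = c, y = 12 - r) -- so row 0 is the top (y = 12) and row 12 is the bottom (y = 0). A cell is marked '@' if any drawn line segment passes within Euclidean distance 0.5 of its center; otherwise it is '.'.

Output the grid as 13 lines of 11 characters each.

Answer: ...........
...........
...........
...........
...........
...........
...........
...........
...........
.....@@@@@.
.....@.....
.....@.....
.....@.....

Derivation:
Segment 0: (5,1) -> (5,0)
Segment 1: (5,0) -> (5,3)
Segment 2: (5,3) -> (9,3)
Segment 3: (9,3) -> (7,3)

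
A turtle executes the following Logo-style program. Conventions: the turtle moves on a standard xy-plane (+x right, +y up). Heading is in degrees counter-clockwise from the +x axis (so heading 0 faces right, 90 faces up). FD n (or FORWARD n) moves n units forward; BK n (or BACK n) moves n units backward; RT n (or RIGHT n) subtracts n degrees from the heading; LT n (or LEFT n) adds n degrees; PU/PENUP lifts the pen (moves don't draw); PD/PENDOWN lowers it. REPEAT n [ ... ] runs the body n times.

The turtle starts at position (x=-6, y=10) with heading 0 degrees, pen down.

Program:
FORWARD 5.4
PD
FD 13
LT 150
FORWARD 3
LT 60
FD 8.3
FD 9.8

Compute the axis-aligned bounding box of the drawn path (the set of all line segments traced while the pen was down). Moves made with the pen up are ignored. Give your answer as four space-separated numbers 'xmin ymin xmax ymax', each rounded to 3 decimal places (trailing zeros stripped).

Answer: -6 2.45 12.4 11.5

Derivation:
Executing turtle program step by step:
Start: pos=(-6,10), heading=0, pen down
FD 5.4: (-6,10) -> (-0.6,10) [heading=0, draw]
PD: pen down
FD 13: (-0.6,10) -> (12.4,10) [heading=0, draw]
LT 150: heading 0 -> 150
FD 3: (12.4,10) -> (9.802,11.5) [heading=150, draw]
LT 60: heading 150 -> 210
FD 8.3: (9.802,11.5) -> (2.614,7.35) [heading=210, draw]
FD 9.8: (2.614,7.35) -> (-5.873,2.45) [heading=210, draw]
Final: pos=(-5.873,2.45), heading=210, 5 segment(s) drawn

Segment endpoints: x in {-6, -5.873, -0.6, 2.614, 9.802, 12.4}, y in {2.45, 7.35, 10, 11.5}
xmin=-6, ymin=2.45, xmax=12.4, ymax=11.5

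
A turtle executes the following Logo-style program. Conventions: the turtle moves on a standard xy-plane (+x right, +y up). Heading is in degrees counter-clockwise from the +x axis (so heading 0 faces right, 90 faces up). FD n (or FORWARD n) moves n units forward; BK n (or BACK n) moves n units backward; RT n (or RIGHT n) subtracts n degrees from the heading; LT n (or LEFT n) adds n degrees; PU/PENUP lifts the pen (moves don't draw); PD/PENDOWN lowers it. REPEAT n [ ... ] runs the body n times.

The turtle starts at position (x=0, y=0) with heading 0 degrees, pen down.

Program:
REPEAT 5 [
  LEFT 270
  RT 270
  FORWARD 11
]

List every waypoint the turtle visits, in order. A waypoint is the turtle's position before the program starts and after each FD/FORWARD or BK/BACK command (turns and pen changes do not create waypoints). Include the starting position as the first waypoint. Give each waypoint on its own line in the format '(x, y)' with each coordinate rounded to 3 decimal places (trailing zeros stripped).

Executing turtle program step by step:
Start: pos=(0,0), heading=0, pen down
REPEAT 5 [
  -- iteration 1/5 --
  LT 270: heading 0 -> 270
  RT 270: heading 270 -> 0
  FD 11: (0,0) -> (11,0) [heading=0, draw]
  -- iteration 2/5 --
  LT 270: heading 0 -> 270
  RT 270: heading 270 -> 0
  FD 11: (11,0) -> (22,0) [heading=0, draw]
  -- iteration 3/5 --
  LT 270: heading 0 -> 270
  RT 270: heading 270 -> 0
  FD 11: (22,0) -> (33,0) [heading=0, draw]
  -- iteration 4/5 --
  LT 270: heading 0 -> 270
  RT 270: heading 270 -> 0
  FD 11: (33,0) -> (44,0) [heading=0, draw]
  -- iteration 5/5 --
  LT 270: heading 0 -> 270
  RT 270: heading 270 -> 0
  FD 11: (44,0) -> (55,0) [heading=0, draw]
]
Final: pos=(55,0), heading=0, 5 segment(s) drawn
Waypoints (6 total):
(0, 0)
(11, 0)
(22, 0)
(33, 0)
(44, 0)
(55, 0)

Answer: (0, 0)
(11, 0)
(22, 0)
(33, 0)
(44, 0)
(55, 0)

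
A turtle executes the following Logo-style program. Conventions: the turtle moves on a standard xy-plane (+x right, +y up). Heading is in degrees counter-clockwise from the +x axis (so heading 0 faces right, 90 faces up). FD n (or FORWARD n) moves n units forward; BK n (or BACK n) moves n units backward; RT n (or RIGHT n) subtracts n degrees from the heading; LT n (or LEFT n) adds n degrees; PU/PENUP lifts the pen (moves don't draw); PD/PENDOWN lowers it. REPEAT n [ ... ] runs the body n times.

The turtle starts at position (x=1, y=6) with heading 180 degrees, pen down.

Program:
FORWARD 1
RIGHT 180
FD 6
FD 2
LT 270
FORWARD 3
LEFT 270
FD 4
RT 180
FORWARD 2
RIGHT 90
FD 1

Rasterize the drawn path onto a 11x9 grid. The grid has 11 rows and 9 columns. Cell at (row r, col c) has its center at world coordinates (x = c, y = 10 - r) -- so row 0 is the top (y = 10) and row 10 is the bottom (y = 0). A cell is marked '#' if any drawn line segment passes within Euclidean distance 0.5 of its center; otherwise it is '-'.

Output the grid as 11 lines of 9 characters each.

Segment 0: (1,6) -> (0,6)
Segment 1: (0,6) -> (6,6)
Segment 2: (6,6) -> (8,6)
Segment 3: (8,6) -> (8,3)
Segment 4: (8,3) -> (4,3)
Segment 5: (4,3) -> (6,3)
Segment 6: (6,3) -> (6,2)

Answer: ---------
---------
---------
---------
#########
--------#
--------#
----#####
------#--
---------
---------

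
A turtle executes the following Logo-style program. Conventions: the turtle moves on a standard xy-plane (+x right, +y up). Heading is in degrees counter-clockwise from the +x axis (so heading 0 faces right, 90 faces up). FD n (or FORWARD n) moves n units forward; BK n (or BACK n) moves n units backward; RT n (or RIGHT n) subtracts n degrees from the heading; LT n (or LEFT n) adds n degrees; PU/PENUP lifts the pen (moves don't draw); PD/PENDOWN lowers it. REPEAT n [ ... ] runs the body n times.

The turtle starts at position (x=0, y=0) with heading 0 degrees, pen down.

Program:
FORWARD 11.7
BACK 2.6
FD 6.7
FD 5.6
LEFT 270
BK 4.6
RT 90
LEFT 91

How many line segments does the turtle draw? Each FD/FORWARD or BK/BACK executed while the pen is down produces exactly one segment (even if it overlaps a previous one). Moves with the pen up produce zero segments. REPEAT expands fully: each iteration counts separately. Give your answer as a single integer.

Executing turtle program step by step:
Start: pos=(0,0), heading=0, pen down
FD 11.7: (0,0) -> (11.7,0) [heading=0, draw]
BK 2.6: (11.7,0) -> (9.1,0) [heading=0, draw]
FD 6.7: (9.1,0) -> (15.8,0) [heading=0, draw]
FD 5.6: (15.8,0) -> (21.4,0) [heading=0, draw]
LT 270: heading 0 -> 270
BK 4.6: (21.4,0) -> (21.4,4.6) [heading=270, draw]
RT 90: heading 270 -> 180
LT 91: heading 180 -> 271
Final: pos=(21.4,4.6), heading=271, 5 segment(s) drawn
Segments drawn: 5

Answer: 5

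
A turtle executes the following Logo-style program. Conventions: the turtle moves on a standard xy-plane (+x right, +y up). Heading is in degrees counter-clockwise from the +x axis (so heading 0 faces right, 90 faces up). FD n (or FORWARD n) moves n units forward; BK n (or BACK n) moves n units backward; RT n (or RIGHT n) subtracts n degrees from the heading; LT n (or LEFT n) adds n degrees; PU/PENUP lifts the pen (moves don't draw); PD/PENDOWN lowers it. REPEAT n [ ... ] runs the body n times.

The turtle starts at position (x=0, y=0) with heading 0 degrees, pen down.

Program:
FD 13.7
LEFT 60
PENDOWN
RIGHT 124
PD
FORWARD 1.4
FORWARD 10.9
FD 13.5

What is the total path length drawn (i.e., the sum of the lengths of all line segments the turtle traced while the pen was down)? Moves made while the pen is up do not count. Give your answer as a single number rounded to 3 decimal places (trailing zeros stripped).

Answer: 39.5

Derivation:
Executing turtle program step by step:
Start: pos=(0,0), heading=0, pen down
FD 13.7: (0,0) -> (13.7,0) [heading=0, draw]
LT 60: heading 0 -> 60
PD: pen down
RT 124: heading 60 -> 296
PD: pen down
FD 1.4: (13.7,0) -> (14.314,-1.258) [heading=296, draw]
FD 10.9: (14.314,-1.258) -> (19.092,-11.055) [heading=296, draw]
FD 13.5: (19.092,-11.055) -> (25.01,-23.189) [heading=296, draw]
Final: pos=(25.01,-23.189), heading=296, 4 segment(s) drawn

Segment lengths:
  seg 1: (0,0) -> (13.7,0), length = 13.7
  seg 2: (13.7,0) -> (14.314,-1.258), length = 1.4
  seg 3: (14.314,-1.258) -> (19.092,-11.055), length = 10.9
  seg 4: (19.092,-11.055) -> (25.01,-23.189), length = 13.5
Total = 39.5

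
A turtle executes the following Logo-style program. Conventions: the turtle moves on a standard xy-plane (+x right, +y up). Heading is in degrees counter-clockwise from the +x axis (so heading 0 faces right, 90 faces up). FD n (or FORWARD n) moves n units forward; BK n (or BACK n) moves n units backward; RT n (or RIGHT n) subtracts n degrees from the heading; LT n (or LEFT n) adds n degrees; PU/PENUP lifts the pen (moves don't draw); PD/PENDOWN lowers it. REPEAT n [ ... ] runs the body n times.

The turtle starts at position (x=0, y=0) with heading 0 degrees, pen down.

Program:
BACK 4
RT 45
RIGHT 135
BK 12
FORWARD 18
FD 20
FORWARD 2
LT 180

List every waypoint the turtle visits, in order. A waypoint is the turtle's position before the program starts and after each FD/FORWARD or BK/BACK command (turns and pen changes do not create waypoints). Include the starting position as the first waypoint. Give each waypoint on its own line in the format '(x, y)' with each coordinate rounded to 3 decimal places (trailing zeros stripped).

Answer: (0, 0)
(-4, 0)
(8, 0)
(-10, 0)
(-30, 0)
(-32, 0)

Derivation:
Executing turtle program step by step:
Start: pos=(0,0), heading=0, pen down
BK 4: (0,0) -> (-4,0) [heading=0, draw]
RT 45: heading 0 -> 315
RT 135: heading 315 -> 180
BK 12: (-4,0) -> (8,0) [heading=180, draw]
FD 18: (8,0) -> (-10,0) [heading=180, draw]
FD 20: (-10,0) -> (-30,0) [heading=180, draw]
FD 2: (-30,0) -> (-32,0) [heading=180, draw]
LT 180: heading 180 -> 0
Final: pos=(-32,0), heading=0, 5 segment(s) drawn
Waypoints (6 total):
(0, 0)
(-4, 0)
(8, 0)
(-10, 0)
(-30, 0)
(-32, 0)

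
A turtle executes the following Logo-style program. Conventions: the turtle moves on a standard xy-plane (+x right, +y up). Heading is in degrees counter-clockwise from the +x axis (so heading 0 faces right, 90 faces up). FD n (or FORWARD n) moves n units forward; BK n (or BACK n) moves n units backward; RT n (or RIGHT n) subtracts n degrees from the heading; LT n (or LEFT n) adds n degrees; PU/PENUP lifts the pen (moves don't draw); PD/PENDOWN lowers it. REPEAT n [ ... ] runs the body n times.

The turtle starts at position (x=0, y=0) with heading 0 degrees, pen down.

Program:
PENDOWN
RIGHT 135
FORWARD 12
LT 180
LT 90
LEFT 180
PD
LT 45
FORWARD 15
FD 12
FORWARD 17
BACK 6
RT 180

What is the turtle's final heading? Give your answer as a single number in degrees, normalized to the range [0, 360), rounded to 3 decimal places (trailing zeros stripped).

Answer: 180

Derivation:
Executing turtle program step by step:
Start: pos=(0,0), heading=0, pen down
PD: pen down
RT 135: heading 0 -> 225
FD 12: (0,0) -> (-8.485,-8.485) [heading=225, draw]
LT 180: heading 225 -> 45
LT 90: heading 45 -> 135
LT 180: heading 135 -> 315
PD: pen down
LT 45: heading 315 -> 0
FD 15: (-8.485,-8.485) -> (6.515,-8.485) [heading=0, draw]
FD 12: (6.515,-8.485) -> (18.515,-8.485) [heading=0, draw]
FD 17: (18.515,-8.485) -> (35.515,-8.485) [heading=0, draw]
BK 6: (35.515,-8.485) -> (29.515,-8.485) [heading=0, draw]
RT 180: heading 0 -> 180
Final: pos=(29.515,-8.485), heading=180, 5 segment(s) drawn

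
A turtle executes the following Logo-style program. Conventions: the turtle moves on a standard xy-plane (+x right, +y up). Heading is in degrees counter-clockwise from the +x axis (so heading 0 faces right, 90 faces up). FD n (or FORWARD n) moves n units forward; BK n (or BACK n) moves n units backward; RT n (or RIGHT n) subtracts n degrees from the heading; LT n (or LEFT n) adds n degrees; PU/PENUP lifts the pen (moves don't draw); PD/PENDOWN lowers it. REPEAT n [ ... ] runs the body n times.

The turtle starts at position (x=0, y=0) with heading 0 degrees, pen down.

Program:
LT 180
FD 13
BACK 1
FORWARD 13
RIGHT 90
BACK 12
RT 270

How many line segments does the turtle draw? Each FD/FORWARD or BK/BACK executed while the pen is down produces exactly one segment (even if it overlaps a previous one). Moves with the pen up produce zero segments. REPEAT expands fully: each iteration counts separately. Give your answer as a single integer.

Answer: 4

Derivation:
Executing turtle program step by step:
Start: pos=(0,0), heading=0, pen down
LT 180: heading 0 -> 180
FD 13: (0,0) -> (-13,0) [heading=180, draw]
BK 1: (-13,0) -> (-12,0) [heading=180, draw]
FD 13: (-12,0) -> (-25,0) [heading=180, draw]
RT 90: heading 180 -> 90
BK 12: (-25,0) -> (-25,-12) [heading=90, draw]
RT 270: heading 90 -> 180
Final: pos=(-25,-12), heading=180, 4 segment(s) drawn
Segments drawn: 4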